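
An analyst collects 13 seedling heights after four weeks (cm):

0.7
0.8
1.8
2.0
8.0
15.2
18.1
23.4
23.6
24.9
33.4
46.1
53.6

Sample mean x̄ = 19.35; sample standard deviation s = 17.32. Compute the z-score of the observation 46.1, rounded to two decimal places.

z = (46.1 − 19.35) / 17.32 = 1.54.

1.54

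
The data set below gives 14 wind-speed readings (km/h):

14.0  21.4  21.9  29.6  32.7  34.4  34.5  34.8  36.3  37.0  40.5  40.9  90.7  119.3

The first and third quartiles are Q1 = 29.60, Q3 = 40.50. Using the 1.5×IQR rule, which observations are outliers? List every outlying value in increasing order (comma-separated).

90.7, 119.3

IQR = Q3 − Q1 = 40.50 − 29.60 = 10.90.
Lower fence = Q1 − 1.5·IQR = 29.60 − 16.35 = 13.25.
Upper fence = Q3 + 1.5·IQR = 40.50 + 16.35 = 56.85.
90.7 > 56.85 → outlier.
119.3 > 56.85 → outlier.
All remaining values lie within [13.25, 56.85].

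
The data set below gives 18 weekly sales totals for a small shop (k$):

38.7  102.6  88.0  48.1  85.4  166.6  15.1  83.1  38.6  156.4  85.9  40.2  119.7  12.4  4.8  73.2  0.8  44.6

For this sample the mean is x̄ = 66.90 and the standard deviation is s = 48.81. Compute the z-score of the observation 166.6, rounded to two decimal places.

2.04

z = (166.6 − 66.90) / 48.81 = 2.04.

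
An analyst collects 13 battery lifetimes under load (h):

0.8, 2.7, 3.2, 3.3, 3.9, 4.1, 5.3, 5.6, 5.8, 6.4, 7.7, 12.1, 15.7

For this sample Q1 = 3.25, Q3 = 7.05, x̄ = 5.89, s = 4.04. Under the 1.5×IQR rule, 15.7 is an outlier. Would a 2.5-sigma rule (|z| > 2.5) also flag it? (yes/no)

z = (15.7 − 5.89) / 4.04 = 2.43.
|z| = 2.43 ≤ 2.5.

no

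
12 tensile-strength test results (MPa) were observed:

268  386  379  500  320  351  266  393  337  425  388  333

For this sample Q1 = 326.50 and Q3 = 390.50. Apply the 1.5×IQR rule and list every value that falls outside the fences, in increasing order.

500

IQR = Q3 − Q1 = 390.50 − 326.50 = 64.00.
Lower fence = Q1 − 1.5·IQR = 326.50 − 96.00 = 230.50.
Upper fence = Q3 + 1.5·IQR = 390.50 + 96.00 = 486.50.
500 > 486.50 → outlier.
All remaining values lie within [230.50, 486.50].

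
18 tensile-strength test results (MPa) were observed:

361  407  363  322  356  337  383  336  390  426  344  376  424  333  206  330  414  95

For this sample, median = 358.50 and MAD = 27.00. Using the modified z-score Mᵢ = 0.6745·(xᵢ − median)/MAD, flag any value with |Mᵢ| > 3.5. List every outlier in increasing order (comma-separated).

|Mᵢ| > 3.5 ⇔ |xᵢ − 358.50| > 3.5·27.00/0.6745 = 140.10.
So outliers lie outside [218.40, 498.60].
95: M = -6.58 → outlier.
206: M = -3.81 → outlier.

95, 206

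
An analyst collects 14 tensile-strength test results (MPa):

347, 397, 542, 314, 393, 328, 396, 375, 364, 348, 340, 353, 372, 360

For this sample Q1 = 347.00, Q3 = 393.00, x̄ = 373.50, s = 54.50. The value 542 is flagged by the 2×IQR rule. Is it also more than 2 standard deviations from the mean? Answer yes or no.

yes

z = (542 − 373.50) / 54.50 = 3.09.
|z| = 3.09 > 2.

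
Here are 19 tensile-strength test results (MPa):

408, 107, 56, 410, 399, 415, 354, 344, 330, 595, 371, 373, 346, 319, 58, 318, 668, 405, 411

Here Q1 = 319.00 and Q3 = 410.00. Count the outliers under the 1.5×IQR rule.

IQR = 91.00; fences at 319.00 − 136.50 = 182.50 and 410.00 + 136.50 = 546.50.
Outside the cutoffs: 56, 58, 107, 595, 668.

5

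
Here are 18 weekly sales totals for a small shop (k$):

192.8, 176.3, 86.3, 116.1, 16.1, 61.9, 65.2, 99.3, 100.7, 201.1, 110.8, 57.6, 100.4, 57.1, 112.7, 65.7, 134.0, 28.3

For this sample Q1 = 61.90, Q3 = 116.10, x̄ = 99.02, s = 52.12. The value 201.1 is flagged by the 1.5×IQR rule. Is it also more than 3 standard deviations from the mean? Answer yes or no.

z = (201.1 − 99.02) / 52.12 = 1.96.
|z| = 1.96 ≤ 3.

no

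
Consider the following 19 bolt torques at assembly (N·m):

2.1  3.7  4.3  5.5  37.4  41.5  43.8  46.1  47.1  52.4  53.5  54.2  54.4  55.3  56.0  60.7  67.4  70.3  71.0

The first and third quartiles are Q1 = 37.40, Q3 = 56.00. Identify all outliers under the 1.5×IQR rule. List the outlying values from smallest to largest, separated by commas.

IQR = Q3 − Q1 = 56.00 − 37.40 = 18.60.
Lower fence = Q1 − 1.5·IQR = 37.40 − 27.90 = 9.50.
Upper fence = Q3 + 1.5·IQR = 56.00 + 27.90 = 83.90.
2.1 < 9.50 → outlier.
3.7 < 9.50 → outlier.
4.3 < 9.50 → outlier.
5.5 < 9.50 → outlier.
All remaining values lie within [9.50, 83.90].

2.1, 3.7, 4.3, 5.5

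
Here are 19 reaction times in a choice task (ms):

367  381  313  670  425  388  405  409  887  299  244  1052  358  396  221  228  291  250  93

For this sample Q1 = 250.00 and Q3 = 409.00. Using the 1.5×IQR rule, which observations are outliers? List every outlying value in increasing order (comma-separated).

670, 887, 1052

IQR = Q3 − Q1 = 409.00 − 250.00 = 159.00.
Lower fence = Q1 − 1.5·IQR = 250.00 − 238.50 = 11.50.
Upper fence = Q3 + 1.5·IQR = 409.00 + 238.50 = 647.50.
670 > 647.50 → outlier.
887 > 647.50 → outlier.
1052 > 647.50 → outlier.
All remaining values lie within [11.50, 647.50].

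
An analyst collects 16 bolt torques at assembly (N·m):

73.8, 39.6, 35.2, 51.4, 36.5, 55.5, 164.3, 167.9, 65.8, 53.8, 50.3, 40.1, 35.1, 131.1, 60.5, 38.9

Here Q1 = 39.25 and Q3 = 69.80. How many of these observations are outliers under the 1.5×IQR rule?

IQR = 30.55; fences at 39.25 − 45.825 = -6.575 and 69.80 + 45.825 = 115.625.
Outside the cutoffs: 131.1, 164.3, 167.9.

3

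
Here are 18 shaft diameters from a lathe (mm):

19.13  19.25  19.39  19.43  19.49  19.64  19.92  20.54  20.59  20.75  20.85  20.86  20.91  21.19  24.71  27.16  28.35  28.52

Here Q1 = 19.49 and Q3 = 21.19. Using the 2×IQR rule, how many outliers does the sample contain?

IQR = 1.70; fences at 19.49 − 3.40 = 16.09 and 21.19 + 3.40 = 24.59.
Outside the cutoffs: 24.71, 27.16, 28.35, 28.52.

4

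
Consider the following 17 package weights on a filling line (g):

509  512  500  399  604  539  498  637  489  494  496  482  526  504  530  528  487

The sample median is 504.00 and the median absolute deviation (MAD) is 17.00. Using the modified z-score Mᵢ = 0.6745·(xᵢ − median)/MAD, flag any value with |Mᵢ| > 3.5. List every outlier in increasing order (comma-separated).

|Mᵢ| > 3.5 ⇔ |xᵢ − 504.00| > 3.5·17.00/0.6745 = 88.21.
So outliers lie outside [415.79, 592.21].
399: M = -4.17 → outlier.
604: M = 3.97 → outlier.
637: M = 5.28 → outlier.

399, 604, 637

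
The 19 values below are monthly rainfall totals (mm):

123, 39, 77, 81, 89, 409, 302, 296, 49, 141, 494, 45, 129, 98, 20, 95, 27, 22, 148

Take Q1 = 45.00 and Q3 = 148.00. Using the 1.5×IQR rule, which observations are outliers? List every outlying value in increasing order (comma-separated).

IQR = Q3 − Q1 = 148.00 − 45.00 = 103.00.
Lower fence = Q1 − 1.5·IQR = 45.00 − 154.50 = -109.50.
Upper fence = Q3 + 1.5·IQR = 148.00 + 154.50 = 302.50.
409 > 302.50 → outlier.
494 > 302.50 → outlier.
All remaining values lie within [-109.50, 302.50].

409, 494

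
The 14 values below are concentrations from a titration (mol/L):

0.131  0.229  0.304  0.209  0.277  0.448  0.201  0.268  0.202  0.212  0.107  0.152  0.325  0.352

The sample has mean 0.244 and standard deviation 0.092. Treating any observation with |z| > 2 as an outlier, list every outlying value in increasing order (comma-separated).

0.448

Cutoffs at x̄ ± 2s: 0.244 ± 2·0.092 = [0.060, 0.428].
0.448: z = 2.22, |z| > 2 → outlier.
Every other value lies within [0.060, 0.428].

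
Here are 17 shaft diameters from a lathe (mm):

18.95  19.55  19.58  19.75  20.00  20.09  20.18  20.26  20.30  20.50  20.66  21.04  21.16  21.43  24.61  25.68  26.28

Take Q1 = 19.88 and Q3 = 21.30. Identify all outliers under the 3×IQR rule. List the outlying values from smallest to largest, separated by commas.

IQR = Q3 − Q1 = 21.30 − 19.88 = 1.42.
Lower fence = Q1 − 3·IQR = 19.88 − 4.26 = 15.62.
Upper fence = Q3 + 3·IQR = 21.30 + 4.26 = 25.56.
25.68 > 25.56 → outlier.
26.28 > 25.56 → outlier.
All remaining values lie within [15.62, 25.56].

25.68, 26.28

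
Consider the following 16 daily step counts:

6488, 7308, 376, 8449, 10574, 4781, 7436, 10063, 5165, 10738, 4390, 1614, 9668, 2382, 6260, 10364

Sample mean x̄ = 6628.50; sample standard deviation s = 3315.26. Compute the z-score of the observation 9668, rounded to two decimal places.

z = (9668 − 6628.50) / 3315.26 = 0.92.

0.92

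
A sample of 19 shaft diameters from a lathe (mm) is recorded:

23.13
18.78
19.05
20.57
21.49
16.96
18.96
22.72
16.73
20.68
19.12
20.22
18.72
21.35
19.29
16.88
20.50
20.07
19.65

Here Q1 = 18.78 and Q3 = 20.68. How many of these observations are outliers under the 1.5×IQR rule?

IQR = 1.90; fences at 18.78 − 2.85 = 15.93 and 20.68 + 2.85 = 23.53.
Every value lies within the cutoffs.

0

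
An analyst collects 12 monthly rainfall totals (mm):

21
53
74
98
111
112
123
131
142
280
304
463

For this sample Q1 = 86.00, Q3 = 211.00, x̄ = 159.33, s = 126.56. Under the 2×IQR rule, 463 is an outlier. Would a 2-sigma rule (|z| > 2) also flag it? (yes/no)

z = (463 − 159.33) / 126.56 = 2.40.
|z| = 2.40 > 2.

yes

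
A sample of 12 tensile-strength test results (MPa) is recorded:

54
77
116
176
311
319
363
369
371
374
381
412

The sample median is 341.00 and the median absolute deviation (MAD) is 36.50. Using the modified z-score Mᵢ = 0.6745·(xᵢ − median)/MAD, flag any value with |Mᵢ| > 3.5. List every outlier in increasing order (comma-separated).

54, 77, 116

|Mᵢ| > 3.5 ⇔ |xᵢ − 341.00| > 3.5·36.50/0.6745 = 189.40.
So outliers lie outside [151.60, 530.40].
54: M = -5.30 → outlier.
77: M = -4.88 → outlier.
116: M = -4.16 → outlier.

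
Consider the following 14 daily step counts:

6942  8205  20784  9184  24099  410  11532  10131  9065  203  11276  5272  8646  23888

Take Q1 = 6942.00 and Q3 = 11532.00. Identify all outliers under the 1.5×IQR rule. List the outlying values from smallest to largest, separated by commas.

20784, 23888, 24099

IQR = Q3 − Q1 = 11532.00 − 6942.00 = 4590.00.
Lower fence = Q1 − 1.5·IQR = 6942.00 − 6885.00 = 57.00.
Upper fence = Q3 + 1.5·IQR = 11532.00 + 6885.00 = 18417.00.
20784 > 18417.00 → outlier.
23888 > 18417.00 → outlier.
24099 > 18417.00 → outlier.
All remaining values lie within [57.00, 18417.00].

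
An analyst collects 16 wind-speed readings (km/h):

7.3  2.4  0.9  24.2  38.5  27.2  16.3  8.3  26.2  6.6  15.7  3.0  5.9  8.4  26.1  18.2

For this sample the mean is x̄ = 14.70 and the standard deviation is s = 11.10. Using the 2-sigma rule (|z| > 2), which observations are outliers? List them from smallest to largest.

Cutoffs at x̄ ± 2s: 14.70 ± 2·11.10 = [-7.50, 36.90].
38.5: z = 2.14, |z| > 2 → outlier.
Every other value lies within [-7.50, 36.90].

38.5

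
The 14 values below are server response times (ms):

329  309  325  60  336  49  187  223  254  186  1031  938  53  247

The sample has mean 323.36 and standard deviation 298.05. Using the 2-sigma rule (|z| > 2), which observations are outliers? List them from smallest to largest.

938, 1031

Cutoffs at x̄ ± 2s: 323.36 ± 2·298.05 = [-272.74, 919.46].
938: z = 2.06, |z| > 2 → outlier.
1031: z = 2.37, |z| > 2 → outlier.
Every other value lies within [-272.74, 919.46].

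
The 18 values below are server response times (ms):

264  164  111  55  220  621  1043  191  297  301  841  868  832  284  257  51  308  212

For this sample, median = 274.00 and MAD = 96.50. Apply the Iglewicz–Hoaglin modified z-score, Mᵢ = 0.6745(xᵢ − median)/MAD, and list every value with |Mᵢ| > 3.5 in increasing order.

|Mᵢ| > 3.5 ⇔ |xᵢ − 274.00| > 3.5·96.50/0.6745 = 500.74.
So outliers lie outside [-226.74, 774.74].
832: M = 3.90 → outlier.
841: M = 3.96 → outlier.
868: M = 4.15 → outlier.
1043: M = 5.38 → outlier.

832, 841, 868, 1043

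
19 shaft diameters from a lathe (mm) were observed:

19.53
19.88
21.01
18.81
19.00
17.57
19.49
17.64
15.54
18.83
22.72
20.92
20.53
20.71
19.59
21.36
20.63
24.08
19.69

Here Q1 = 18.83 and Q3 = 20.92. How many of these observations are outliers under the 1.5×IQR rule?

IQR = 2.09; fences at 18.83 − 3.135 = 15.695 and 20.92 + 3.135 = 24.055.
Outside the cutoffs: 15.54, 24.08.

2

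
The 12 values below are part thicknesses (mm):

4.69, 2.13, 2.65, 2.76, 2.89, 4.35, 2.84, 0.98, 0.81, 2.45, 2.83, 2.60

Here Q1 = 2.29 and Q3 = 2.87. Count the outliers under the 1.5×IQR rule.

IQR = 0.58; fences at 2.29 − 0.87 = 1.42 and 2.87 + 0.87 = 3.74.
Outside the cutoffs: 0.81, 0.98, 4.35, 4.69.

4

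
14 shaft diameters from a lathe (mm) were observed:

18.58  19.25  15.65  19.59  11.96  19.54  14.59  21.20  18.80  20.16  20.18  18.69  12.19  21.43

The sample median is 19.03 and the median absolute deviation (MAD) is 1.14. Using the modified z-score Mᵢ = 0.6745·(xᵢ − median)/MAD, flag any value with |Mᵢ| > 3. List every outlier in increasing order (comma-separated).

|Mᵢ| > 3 ⇔ |xᵢ − 19.03| > 3·1.14/0.6745 = 5.07.
So outliers lie outside [13.96, 24.10].
11.96: M = -4.18 → outlier.
12.19: M = -4.05 → outlier.

11.96, 12.19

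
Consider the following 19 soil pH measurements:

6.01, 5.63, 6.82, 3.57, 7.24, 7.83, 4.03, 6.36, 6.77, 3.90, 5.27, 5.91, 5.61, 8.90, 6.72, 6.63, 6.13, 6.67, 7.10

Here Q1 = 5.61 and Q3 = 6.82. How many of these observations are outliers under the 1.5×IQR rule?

IQR = 1.21; fences at 5.61 − 1.815 = 3.795 and 6.82 + 1.815 = 8.635.
Outside the cutoffs: 3.57, 8.90.

2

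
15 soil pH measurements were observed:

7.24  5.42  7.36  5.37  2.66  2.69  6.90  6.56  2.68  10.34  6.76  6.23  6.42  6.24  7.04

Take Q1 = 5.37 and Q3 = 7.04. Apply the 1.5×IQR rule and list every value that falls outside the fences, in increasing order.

IQR = Q3 − Q1 = 7.04 − 5.37 = 1.67.
Lower fence = Q1 − 1.5·IQR = 5.37 − 2.505 = 2.865.
Upper fence = Q3 + 1.5·IQR = 7.04 + 2.505 = 9.545.
2.66 < 2.865 → outlier.
2.68 < 2.865 → outlier.
2.69 < 2.865 → outlier.
10.34 > 9.545 → outlier.
All remaining values lie within [2.865, 9.545].

2.66, 2.68, 2.69, 10.34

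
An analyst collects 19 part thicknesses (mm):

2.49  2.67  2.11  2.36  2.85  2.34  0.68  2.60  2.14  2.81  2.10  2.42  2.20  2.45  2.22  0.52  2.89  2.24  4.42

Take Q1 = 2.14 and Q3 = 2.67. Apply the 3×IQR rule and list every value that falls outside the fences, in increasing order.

0.52, 4.42

IQR = Q3 − Q1 = 2.67 − 2.14 = 0.53.
Lower fence = Q1 − 3·IQR = 2.14 − 1.59 = 0.55.
Upper fence = Q3 + 3·IQR = 2.67 + 1.59 = 4.26.
0.52 < 0.55 → outlier.
4.42 > 4.26 → outlier.
All remaining values lie within [0.55, 4.26].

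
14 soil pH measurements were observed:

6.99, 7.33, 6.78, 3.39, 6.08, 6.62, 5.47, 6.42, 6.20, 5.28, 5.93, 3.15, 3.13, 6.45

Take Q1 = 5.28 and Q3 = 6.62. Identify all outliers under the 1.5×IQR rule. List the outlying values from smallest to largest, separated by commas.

IQR = Q3 − Q1 = 6.62 − 5.28 = 1.34.
Lower fence = Q1 − 1.5·IQR = 5.28 − 2.01 = 3.27.
Upper fence = Q3 + 1.5·IQR = 6.62 + 2.01 = 8.63.
3.13 < 3.27 → outlier.
3.15 < 3.27 → outlier.
All remaining values lie within [3.27, 8.63].

3.13, 3.15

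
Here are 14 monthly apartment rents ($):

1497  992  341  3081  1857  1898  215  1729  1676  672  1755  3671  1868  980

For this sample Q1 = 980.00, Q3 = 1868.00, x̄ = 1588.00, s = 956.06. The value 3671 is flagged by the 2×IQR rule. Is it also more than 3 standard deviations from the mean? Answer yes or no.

no

z = (3671 − 1588.00) / 956.06 = 2.18.
|z| = 2.18 ≤ 3.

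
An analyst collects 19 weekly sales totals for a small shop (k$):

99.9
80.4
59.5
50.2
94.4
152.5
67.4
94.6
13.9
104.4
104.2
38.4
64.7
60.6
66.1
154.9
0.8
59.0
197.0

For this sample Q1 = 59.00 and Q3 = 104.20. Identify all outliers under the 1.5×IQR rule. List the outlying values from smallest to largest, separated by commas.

197.0

IQR = Q3 − Q1 = 104.20 − 59.00 = 45.20.
Lower fence = Q1 − 1.5·IQR = 59.00 − 67.80 = -8.80.
Upper fence = Q3 + 1.5·IQR = 104.20 + 67.80 = 172.00.
197.0 > 172.00 → outlier.
All remaining values lie within [-8.80, 172.00].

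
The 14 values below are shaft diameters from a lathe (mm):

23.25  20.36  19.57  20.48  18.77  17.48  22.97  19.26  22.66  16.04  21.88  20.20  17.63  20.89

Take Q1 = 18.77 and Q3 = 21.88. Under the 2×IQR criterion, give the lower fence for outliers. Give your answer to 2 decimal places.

IQR = Q3 − Q1 = 21.88 − 18.77 = 3.11.
Lower fence = Q1 − 2·IQR = 18.77 − 6.22 = 12.55.
Upper fence = Q3 + 2·IQR = 21.88 + 6.22 = 28.10.

12.55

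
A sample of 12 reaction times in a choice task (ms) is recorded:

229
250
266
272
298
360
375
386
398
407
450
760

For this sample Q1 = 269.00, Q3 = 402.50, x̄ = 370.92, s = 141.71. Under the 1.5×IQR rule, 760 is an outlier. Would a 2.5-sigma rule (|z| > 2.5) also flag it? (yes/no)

yes

z = (760 − 370.92) / 141.71 = 2.75.
|z| = 2.75 > 2.5.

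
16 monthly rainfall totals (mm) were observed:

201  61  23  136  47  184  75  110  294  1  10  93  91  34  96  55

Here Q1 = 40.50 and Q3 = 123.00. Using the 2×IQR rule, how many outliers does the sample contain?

1

IQR = 82.50; fences at 40.50 − 165.00 = -124.50 and 123.00 + 165.00 = 288.00.
Outside the cutoffs: 294.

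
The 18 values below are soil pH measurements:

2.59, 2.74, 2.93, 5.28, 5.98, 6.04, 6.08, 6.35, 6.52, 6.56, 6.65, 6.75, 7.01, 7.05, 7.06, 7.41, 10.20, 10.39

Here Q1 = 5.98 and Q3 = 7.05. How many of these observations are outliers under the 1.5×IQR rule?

IQR = 1.07; fences at 5.98 − 1.605 = 4.375 and 7.05 + 1.605 = 8.655.
Outside the cutoffs: 2.59, 2.74, 2.93, 10.20, 10.39.

5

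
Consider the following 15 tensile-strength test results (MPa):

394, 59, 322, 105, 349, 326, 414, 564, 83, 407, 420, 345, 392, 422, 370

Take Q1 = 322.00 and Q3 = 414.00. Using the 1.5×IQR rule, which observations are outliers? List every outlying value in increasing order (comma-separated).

59, 83, 105, 564

IQR = Q3 − Q1 = 414.00 − 322.00 = 92.00.
Lower fence = Q1 − 1.5·IQR = 322.00 − 138.00 = 184.00.
Upper fence = Q3 + 1.5·IQR = 414.00 + 138.00 = 552.00.
59 < 184.00 → outlier.
83 < 184.00 → outlier.
105 < 184.00 → outlier.
564 > 552.00 → outlier.
All remaining values lie within [184.00, 552.00].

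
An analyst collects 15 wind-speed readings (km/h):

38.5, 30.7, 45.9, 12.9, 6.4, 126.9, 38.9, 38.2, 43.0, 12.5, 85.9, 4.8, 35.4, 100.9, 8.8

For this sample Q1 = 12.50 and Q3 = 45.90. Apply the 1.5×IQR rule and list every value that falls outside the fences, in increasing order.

IQR = Q3 − Q1 = 45.90 − 12.50 = 33.40.
Lower fence = Q1 − 1.5·IQR = 12.50 − 50.10 = -37.60.
Upper fence = Q3 + 1.5·IQR = 45.90 + 50.10 = 96.00.
100.9 > 96.00 → outlier.
126.9 > 96.00 → outlier.
All remaining values lie within [-37.60, 96.00].

100.9, 126.9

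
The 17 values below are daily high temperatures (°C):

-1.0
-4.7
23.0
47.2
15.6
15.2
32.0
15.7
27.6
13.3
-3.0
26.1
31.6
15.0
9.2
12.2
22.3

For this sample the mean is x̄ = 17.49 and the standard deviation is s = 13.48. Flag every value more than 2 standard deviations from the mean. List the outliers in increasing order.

Cutoffs at x̄ ± 2s: 17.49 ± 2·13.48 = [-9.47, 44.45].
47.2: z = 2.20, |z| > 2 → outlier.
Every other value lies within [-9.47, 44.45].

47.2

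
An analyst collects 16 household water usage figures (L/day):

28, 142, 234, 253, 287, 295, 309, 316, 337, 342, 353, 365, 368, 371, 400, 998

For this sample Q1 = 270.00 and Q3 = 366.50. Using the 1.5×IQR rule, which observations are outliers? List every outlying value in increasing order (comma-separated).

IQR = Q3 − Q1 = 366.50 − 270.00 = 96.50.
Lower fence = Q1 − 1.5·IQR = 270.00 − 144.75 = 125.25.
Upper fence = Q3 + 1.5·IQR = 366.50 + 144.75 = 511.25.
28 < 125.25 → outlier.
998 > 511.25 → outlier.
All remaining values lie within [125.25, 511.25].

28, 998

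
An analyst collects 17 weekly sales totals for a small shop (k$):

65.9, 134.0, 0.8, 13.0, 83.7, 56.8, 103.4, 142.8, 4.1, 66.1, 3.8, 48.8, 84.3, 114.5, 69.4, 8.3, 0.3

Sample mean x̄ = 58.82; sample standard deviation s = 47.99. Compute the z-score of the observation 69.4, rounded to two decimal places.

z = (69.4 − 58.82) / 47.99 = 0.22.

0.22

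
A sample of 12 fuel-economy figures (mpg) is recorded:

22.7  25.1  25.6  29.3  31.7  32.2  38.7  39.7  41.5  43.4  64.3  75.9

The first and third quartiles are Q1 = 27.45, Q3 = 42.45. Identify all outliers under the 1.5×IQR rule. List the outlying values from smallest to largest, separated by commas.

IQR = Q3 − Q1 = 42.45 − 27.45 = 15.00.
Lower fence = Q1 − 1.5·IQR = 27.45 − 22.50 = 4.95.
Upper fence = Q3 + 1.5·IQR = 42.45 + 22.50 = 64.95.
75.9 > 64.95 → outlier.
All remaining values lie within [4.95, 64.95].

75.9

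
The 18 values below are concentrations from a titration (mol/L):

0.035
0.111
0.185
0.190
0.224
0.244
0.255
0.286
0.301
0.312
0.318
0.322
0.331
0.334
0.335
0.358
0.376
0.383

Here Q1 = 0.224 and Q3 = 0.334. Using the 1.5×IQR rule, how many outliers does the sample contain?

IQR = 0.110; fences at 0.224 − 0.165 = 0.059 and 0.334 + 0.165 = 0.499.
Outside the cutoffs: 0.035.

1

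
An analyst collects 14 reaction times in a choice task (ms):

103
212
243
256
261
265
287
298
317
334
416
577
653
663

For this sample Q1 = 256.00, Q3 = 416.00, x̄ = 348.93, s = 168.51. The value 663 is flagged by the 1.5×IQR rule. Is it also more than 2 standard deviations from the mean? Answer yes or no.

no

z = (663 − 348.93) / 168.51 = 1.86.
|z| = 1.86 ≤ 2.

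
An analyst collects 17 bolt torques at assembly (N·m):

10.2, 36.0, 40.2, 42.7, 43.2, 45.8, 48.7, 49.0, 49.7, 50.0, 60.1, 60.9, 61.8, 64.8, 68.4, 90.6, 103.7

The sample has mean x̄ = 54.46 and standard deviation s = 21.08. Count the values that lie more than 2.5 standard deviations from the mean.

Cutoffs: x̄ ± 2.5s = [1.76, 107.16].
Every value lies within the cutoffs.

0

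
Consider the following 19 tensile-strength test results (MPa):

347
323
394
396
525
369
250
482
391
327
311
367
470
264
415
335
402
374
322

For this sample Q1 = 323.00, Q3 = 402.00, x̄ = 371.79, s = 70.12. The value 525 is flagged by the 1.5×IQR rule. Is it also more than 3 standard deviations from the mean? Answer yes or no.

z = (525 − 371.79) / 70.12 = 2.18.
|z| = 2.18 ≤ 3.

no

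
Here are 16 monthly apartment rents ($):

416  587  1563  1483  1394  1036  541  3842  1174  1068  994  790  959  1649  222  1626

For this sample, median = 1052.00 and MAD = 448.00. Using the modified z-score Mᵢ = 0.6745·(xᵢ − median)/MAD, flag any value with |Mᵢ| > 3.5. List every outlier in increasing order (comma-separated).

3842

|Mᵢ| > 3.5 ⇔ |xᵢ − 1052.00| > 3.5·448.00/0.6745 = 2324.68.
So outliers lie outside [-1272.68, 3376.68].
3842: M = 4.20 → outlier.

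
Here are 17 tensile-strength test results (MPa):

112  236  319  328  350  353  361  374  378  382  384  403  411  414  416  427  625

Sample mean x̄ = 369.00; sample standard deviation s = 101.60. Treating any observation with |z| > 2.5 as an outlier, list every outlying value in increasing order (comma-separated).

112, 625

Cutoffs at x̄ ± 2.5s: 369.00 ± 2.5·101.60 = [115.00, 623.00].
112: z = -2.53, |z| > 2.5 → outlier.
625: z = 2.52, |z| > 2.5 → outlier.
Every other value lies within [115.00, 623.00].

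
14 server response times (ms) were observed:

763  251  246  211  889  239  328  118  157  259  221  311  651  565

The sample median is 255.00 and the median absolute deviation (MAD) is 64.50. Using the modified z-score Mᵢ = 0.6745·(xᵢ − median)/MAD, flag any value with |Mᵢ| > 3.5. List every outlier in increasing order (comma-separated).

651, 763, 889

|Mᵢ| > 3.5 ⇔ |xᵢ − 255.00| > 3.5·64.50/0.6745 = 334.69.
So outliers lie outside [-79.69, 589.69].
651: M = 4.14 → outlier.
763: M = 5.31 → outlier.
889: M = 6.63 → outlier.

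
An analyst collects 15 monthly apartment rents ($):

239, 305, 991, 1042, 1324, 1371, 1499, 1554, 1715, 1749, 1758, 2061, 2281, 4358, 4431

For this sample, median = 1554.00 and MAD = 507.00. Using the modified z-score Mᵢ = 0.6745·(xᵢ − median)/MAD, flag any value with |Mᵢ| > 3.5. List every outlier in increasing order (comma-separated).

4358, 4431

|Mᵢ| > 3.5 ⇔ |xᵢ − 1554.00| > 3.5·507.00/0.6745 = 2630.84.
So outliers lie outside [-1076.84, 4184.84].
4358: M = 3.73 → outlier.
4431: M = 3.83 → outlier.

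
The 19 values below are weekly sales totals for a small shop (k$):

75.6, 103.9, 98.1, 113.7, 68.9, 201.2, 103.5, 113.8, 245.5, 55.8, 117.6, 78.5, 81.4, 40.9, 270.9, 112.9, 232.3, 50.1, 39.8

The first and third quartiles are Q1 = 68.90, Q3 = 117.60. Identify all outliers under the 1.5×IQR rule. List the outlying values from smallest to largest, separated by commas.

IQR = Q3 − Q1 = 117.60 − 68.90 = 48.70.
Lower fence = Q1 − 1.5·IQR = 68.90 − 73.05 = -4.15.
Upper fence = Q3 + 1.5·IQR = 117.60 + 73.05 = 190.65.
201.2 > 190.65 → outlier.
232.3 > 190.65 → outlier.
245.5 > 190.65 → outlier.
270.9 > 190.65 → outlier.
All remaining values lie within [-4.15, 190.65].

201.2, 232.3, 245.5, 270.9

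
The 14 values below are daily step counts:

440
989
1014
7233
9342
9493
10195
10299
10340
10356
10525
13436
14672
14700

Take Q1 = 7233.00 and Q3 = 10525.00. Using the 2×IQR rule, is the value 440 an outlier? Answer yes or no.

IQR = Q3 − Q1 = 10525.00 − 7233.00 = 3292.00.
Lower fence = Q1 − 2·IQR = 7233.00 − 6584.00 = 649.00.
Upper fence = Q3 + 2·IQR = 10525.00 + 6584.00 = 17109.00.
440 lies below the lower fence.

yes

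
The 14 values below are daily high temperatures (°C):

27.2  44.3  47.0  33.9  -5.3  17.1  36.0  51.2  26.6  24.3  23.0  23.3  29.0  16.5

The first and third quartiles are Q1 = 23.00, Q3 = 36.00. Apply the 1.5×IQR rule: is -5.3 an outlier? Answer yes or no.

yes

IQR = Q3 − Q1 = 36.00 − 23.00 = 13.00.
Lower fence = Q1 − 1.5·IQR = 23.00 − 19.50 = 3.50.
Upper fence = Q3 + 1.5·IQR = 36.00 + 19.50 = 55.50.
-5.3 lies below the lower fence.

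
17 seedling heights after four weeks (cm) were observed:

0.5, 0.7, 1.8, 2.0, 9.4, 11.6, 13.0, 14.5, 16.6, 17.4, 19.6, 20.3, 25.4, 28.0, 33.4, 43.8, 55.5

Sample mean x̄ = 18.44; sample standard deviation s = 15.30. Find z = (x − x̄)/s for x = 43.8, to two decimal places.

1.66

z = (43.8 − 18.44) / 15.30 = 1.66.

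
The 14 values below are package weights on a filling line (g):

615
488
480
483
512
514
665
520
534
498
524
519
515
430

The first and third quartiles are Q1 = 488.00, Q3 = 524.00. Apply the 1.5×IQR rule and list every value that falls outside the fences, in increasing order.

IQR = Q3 − Q1 = 524.00 − 488.00 = 36.00.
Lower fence = Q1 − 1.5·IQR = 488.00 − 54.00 = 434.00.
Upper fence = Q3 + 1.5·IQR = 524.00 + 54.00 = 578.00.
430 < 434.00 → outlier.
615 > 578.00 → outlier.
665 > 578.00 → outlier.
All remaining values lie within [434.00, 578.00].

430, 615, 665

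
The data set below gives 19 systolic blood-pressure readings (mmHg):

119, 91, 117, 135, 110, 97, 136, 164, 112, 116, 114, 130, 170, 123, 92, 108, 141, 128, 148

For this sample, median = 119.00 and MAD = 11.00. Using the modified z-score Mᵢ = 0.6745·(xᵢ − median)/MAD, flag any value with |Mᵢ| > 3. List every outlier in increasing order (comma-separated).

170

|Mᵢ| > 3 ⇔ |xᵢ − 119.00| > 3·11.00/0.6745 = 48.93.
So outliers lie outside [70.07, 167.93].
170: M = 3.13 → outlier.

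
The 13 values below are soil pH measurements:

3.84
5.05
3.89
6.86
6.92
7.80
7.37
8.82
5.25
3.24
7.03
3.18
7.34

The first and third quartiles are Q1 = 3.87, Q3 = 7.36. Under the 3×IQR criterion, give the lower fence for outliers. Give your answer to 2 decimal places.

IQR = Q3 − Q1 = 7.36 − 3.87 = 3.49.
Lower fence = Q1 − 3·IQR = 3.87 − 10.47 = -6.60.
Upper fence = Q3 + 3·IQR = 7.36 + 10.47 = 17.83.

-6.60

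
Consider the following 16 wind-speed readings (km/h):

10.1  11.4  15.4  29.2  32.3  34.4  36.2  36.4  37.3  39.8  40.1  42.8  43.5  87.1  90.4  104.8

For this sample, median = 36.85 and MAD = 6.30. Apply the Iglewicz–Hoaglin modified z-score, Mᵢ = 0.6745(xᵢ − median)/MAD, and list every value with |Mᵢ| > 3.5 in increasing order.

|Mᵢ| > 3.5 ⇔ |xᵢ − 36.85| > 3.5·6.30/0.6745 = 32.69.
So outliers lie outside [4.16, 69.54].
87.1: M = 5.38 → outlier.
90.4: M = 5.73 → outlier.
104.8: M = 7.27 → outlier.

87.1, 90.4, 104.8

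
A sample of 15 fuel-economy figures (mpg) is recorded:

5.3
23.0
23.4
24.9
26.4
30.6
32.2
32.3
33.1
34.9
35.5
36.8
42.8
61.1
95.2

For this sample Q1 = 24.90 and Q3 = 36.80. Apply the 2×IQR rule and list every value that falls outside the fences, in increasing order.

IQR = Q3 − Q1 = 36.80 − 24.90 = 11.90.
Lower fence = Q1 − 2·IQR = 24.90 − 23.80 = 1.10.
Upper fence = Q3 + 2·IQR = 36.80 + 23.80 = 60.60.
61.1 > 60.60 → outlier.
95.2 > 60.60 → outlier.
All remaining values lie within [1.10, 60.60].

61.1, 95.2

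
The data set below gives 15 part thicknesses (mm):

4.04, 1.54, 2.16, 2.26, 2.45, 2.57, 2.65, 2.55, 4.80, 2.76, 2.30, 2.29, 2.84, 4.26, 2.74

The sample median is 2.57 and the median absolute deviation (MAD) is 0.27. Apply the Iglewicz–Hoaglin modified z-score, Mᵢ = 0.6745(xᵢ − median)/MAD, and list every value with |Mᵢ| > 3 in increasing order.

|Mᵢ| > 3 ⇔ |xᵢ − 2.57| > 3·0.27/0.6745 = 1.20.
So outliers lie outside [1.37, 3.77].
4.04: M = 3.67 → outlier.
4.26: M = 4.22 → outlier.
4.80: M = 5.57 → outlier.

4.04, 4.26, 4.80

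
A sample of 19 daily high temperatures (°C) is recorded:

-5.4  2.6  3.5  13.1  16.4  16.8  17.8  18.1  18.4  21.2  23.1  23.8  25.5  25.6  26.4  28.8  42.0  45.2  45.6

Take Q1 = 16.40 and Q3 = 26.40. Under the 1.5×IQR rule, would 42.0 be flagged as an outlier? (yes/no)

IQR = Q3 − Q1 = 26.40 − 16.40 = 10.00.
Lower fence = Q1 − 1.5·IQR = 16.40 − 15.00 = 1.40.
Upper fence = Q3 + 1.5·IQR = 26.40 + 15.00 = 41.40.
42.0 lies above the upper fence.

yes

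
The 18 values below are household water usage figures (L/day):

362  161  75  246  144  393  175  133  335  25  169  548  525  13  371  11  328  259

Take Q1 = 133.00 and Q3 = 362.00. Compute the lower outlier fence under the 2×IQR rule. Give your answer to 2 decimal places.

IQR = Q3 − Q1 = 362.00 − 133.00 = 229.00.
Lower fence = Q1 − 2·IQR = 133.00 − 458.00 = -325.00.
Upper fence = Q3 + 2·IQR = 362.00 + 458.00 = 820.00.

-325.00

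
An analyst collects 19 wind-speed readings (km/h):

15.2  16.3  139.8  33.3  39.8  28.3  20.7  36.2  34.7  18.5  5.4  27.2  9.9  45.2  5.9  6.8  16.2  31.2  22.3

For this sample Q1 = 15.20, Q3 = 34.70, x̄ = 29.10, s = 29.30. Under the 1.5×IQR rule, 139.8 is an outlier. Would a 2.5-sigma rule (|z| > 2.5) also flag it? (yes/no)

z = (139.8 − 29.10) / 29.30 = 3.78.
|z| = 3.78 > 2.5.

yes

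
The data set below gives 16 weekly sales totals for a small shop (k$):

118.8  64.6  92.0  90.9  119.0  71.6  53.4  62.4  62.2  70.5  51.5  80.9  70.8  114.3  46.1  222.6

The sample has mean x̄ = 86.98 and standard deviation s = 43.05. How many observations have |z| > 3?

1

Cutoffs: x̄ ± 3s = [-42.17, 216.13].
Outside the cutoffs: 222.6.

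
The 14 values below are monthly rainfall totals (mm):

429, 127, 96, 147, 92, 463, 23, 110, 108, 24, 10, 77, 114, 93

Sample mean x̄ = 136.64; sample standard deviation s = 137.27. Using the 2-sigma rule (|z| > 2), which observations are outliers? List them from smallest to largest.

429, 463

Cutoffs at x̄ ± 2s: 136.64 ± 2·137.27 = [-137.90, 411.18].
429: z = 2.13, |z| > 2 → outlier.
463: z = 2.38, |z| > 2 → outlier.
Every other value lies within [-137.90, 411.18].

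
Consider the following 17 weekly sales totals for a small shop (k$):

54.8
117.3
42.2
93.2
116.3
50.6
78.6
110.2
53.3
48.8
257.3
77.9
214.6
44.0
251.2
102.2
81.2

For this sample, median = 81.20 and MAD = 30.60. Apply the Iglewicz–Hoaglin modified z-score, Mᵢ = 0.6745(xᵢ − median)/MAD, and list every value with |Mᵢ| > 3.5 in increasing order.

251.2, 257.3

|Mᵢ| > 3.5 ⇔ |xᵢ − 81.20| > 3.5·30.60/0.6745 = 158.78.
So outliers lie outside [-77.58, 239.98].
251.2: M = 3.75 → outlier.
257.3: M = 3.88 → outlier.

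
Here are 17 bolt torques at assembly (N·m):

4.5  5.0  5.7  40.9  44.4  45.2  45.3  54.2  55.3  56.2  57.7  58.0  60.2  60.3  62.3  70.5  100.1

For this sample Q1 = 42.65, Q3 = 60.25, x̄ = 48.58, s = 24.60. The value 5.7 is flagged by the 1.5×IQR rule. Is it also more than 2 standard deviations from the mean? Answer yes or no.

z = (5.7 − 48.58) / 24.60 = -1.74.
|z| = 1.74 ≤ 2.

no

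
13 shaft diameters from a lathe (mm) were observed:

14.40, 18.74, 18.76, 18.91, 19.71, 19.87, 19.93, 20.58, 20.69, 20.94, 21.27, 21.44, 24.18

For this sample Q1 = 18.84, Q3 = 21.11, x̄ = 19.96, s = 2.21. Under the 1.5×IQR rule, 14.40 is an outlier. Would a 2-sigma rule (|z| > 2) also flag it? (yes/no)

z = (14.40 − 19.96) / 2.21 = -2.52.
|z| = 2.52 > 2.

yes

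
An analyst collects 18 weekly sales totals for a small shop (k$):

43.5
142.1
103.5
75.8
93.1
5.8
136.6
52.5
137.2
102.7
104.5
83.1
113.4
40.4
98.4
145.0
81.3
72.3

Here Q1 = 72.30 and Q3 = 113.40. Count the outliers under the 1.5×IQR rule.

IQR = 41.10; fences at 72.30 − 61.65 = 10.65 and 113.40 + 61.65 = 175.05.
Outside the cutoffs: 5.8.

1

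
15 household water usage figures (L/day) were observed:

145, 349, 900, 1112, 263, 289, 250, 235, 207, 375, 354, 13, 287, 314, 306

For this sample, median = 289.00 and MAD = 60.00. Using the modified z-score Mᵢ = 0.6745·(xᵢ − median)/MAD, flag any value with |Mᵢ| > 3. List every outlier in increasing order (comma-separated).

|Mᵢ| > 3 ⇔ |xᵢ − 289.00| > 3·60.00/0.6745 = 266.86.
So outliers lie outside [22.14, 555.86].
13: M = -3.10 → outlier.
900: M = 6.87 → outlier.
1112: M = 9.25 → outlier.

13, 900, 1112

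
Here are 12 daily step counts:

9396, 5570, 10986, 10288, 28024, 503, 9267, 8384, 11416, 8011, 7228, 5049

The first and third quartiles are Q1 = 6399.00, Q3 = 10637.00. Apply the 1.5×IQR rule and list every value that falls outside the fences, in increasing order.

IQR = Q3 − Q1 = 10637.00 − 6399.00 = 4238.00.
Lower fence = Q1 − 1.5·IQR = 6399.00 − 6357.00 = 42.00.
Upper fence = Q3 + 1.5·IQR = 10637.00 + 6357.00 = 16994.00.
28024 > 16994.00 → outlier.
All remaining values lie within [42.00, 16994.00].

28024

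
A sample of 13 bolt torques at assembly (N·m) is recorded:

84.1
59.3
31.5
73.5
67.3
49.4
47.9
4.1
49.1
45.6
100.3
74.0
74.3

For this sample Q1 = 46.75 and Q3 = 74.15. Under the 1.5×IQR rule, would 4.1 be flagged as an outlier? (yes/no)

IQR = Q3 − Q1 = 74.15 − 46.75 = 27.40.
Lower fence = Q1 − 1.5·IQR = 46.75 − 41.10 = 5.65.
Upper fence = Q3 + 1.5·IQR = 74.15 + 41.10 = 115.25.
4.1 lies below the lower fence.

yes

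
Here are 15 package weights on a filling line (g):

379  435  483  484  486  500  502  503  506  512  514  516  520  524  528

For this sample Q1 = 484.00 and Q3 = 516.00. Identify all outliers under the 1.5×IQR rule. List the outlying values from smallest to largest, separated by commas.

IQR = Q3 − Q1 = 516.00 − 484.00 = 32.00.
Lower fence = Q1 − 1.5·IQR = 484.00 − 48.00 = 436.00.
Upper fence = Q3 + 1.5·IQR = 516.00 + 48.00 = 564.00.
379 < 436.00 → outlier.
435 < 436.00 → outlier.
All remaining values lie within [436.00, 564.00].

379, 435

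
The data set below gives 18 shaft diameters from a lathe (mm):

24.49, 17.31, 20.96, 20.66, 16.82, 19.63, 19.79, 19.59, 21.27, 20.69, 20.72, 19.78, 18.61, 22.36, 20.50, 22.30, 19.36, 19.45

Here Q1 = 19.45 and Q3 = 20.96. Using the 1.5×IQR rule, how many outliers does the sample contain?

IQR = 1.51; fences at 19.45 − 2.265 = 17.185 and 20.96 + 2.265 = 23.225.
Outside the cutoffs: 16.82, 24.49.

2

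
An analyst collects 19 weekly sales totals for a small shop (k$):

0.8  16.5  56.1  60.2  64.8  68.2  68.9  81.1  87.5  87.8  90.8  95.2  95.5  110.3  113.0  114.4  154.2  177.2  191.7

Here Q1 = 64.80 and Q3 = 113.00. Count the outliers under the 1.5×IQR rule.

1

IQR = 48.20; fences at 64.80 − 72.30 = -7.50 and 113.00 + 72.30 = 185.30.
Outside the cutoffs: 191.7.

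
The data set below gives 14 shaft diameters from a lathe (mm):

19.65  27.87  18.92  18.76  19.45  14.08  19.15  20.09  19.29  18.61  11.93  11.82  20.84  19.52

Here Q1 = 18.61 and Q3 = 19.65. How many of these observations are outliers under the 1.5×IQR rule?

IQR = 1.04; fences at 18.61 − 1.56 = 17.05 and 19.65 + 1.56 = 21.21.
Outside the cutoffs: 11.82, 11.93, 14.08, 27.87.

4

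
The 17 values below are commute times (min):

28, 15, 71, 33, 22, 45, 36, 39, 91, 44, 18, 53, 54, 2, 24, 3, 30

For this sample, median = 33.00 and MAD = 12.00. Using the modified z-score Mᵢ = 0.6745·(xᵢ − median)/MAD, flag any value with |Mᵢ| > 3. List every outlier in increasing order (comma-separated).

|Mᵢ| > 3 ⇔ |xᵢ − 33.00| > 3·12.00/0.6745 = 53.37.
So outliers lie outside [-20.37, 86.37].
91: M = 3.26 → outlier.

91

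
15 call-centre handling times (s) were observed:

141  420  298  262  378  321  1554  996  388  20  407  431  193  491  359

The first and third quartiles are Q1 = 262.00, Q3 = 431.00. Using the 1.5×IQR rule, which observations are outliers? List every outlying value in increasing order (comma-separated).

IQR = Q3 − Q1 = 431.00 − 262.00 = 169.00.
Lower fence = Q1 − 1.5·IQR = 262.00 − 253.50 = 8.50.
Upper fence = Q3 + 1.5·IQR = 431.00 + 253.50 = 684.50.
996 > 684.50 → outlier.
1554 > 684.50 → outlier.
All remaining values lie within [8.50, 684.50].

996, 1554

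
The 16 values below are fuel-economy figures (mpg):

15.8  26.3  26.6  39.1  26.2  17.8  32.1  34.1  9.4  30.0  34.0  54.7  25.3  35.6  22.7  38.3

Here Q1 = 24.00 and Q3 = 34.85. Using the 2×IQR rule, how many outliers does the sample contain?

0

IQR = 10.85; fences at 24.00 − 21.70 = 2.30 and 34.85 + 21.70 = 56.55.
Every value lies within the cutoffs.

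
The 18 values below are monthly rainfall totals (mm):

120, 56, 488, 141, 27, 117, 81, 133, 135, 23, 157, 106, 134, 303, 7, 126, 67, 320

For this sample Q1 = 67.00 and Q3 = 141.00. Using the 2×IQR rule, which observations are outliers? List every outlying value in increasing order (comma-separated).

IQR = Q3 − Q1 = 141.00 − 67.00 = 74.00.
Lower fence = Q1 − 2·IQR = 67.00 − 148.00 = -81.00.
Upper fence = Q3 + 2·IQR = 141.00 + 148.00 = 289.00.
303 > 289.00 → outlier.
320 > 289.00 → outlier.
488 > 289.00 → outlier.
All remaining values lie within [-81.00, 289.00].

303, 320, 488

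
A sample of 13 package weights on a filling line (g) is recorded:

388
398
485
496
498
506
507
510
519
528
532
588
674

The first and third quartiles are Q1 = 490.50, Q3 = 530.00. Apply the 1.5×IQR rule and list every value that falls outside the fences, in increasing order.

IQR = Q3 − Q1 = 530.00 − 490.50 = 39.50.
Lower fence = Q1 − 1.5·IQR = 490.50 − 59.25 = 431.25.
Upper fence = Q3 + 1.5·IQR = 530.00 + 59.25 = 589.25.
388 < 431.25 → outlier.
398 < 431.25 → outlier.
674 > 589.25 → outlier.
All remaining values lie within [431.25, 589.25].

388, 398, 674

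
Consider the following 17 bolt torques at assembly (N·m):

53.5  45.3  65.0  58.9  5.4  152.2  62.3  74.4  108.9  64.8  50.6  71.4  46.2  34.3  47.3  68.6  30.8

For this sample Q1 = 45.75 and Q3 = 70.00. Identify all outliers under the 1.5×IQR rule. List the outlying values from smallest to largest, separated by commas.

5.4, 108.9, 152.2

IQR = Q3 − Q1 = 70.00 − 45.75 = 24.25.
Lower fence = Q1 − 1.5·IQR = 45.75 − 36.375 = 9.375.
Upper fence = Q3 + 1.5·IQR = 70.00 + 36.375 = 106.375.
5.4 < 9.375 → outlier.
108.9 > 106.375 → outlier.
152.2 > 106.375 → outlier.
All remaining values lie within [9.375, 106.375].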